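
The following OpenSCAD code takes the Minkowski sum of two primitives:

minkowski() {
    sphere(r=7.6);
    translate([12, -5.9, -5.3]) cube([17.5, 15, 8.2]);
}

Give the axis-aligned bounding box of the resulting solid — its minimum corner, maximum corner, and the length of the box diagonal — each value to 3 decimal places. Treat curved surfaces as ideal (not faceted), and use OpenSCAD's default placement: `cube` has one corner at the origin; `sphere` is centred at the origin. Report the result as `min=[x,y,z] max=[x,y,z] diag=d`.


A = translate([12, -5.9, -5.3]) cube([17.5, 15, 8.2]) → bbox [12,-5.9,-5.3] .. [29.5,9.1,2.9]
B = sphere(r=7.6) → bbox [-7.6,-7.6,-7.6] .. [7.6,7.6,7.6]
lo = A.lo+B.lo = [12-7.6, -5.9-7.6, -5.3-7.6] = [4.400,-13.500,-12.900]
hi = A.hi+B.hi = [29.5+7.6, 9.1+7.6, 2.9+7.6] = [37.100,16.700,10.500]
diag = √(32.7²+30.2²+23.4²) = √2528.89 = 50.288

min=[4.400,-13.500,-12.900] max=[37.100,16.700,10.500] diag=50.288


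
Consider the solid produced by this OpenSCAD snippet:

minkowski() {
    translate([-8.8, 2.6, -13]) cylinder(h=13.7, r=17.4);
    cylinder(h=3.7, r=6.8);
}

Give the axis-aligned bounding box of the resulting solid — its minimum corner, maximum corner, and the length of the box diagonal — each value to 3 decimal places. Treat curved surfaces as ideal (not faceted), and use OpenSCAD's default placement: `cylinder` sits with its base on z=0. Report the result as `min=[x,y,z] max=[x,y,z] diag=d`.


min=[-33.000,-21.600,-13.000] max=[15.400,26.800,4.400] diag=70.625

A = translate([-8.8, 2.6, -13]) cylinder(h=13.7, r=17.4) → bbox [-26.2,-14.8,-13] .. [8.6,20,0.7]
B = cylinder(h=3.7, r=6.8) → bbox [-6.8,-6.8,0] .. [6.8,6.8,3.7]
lo = A.lo+B.lo = [-26.2-6.8, -14.8-6.8, -13+0] = [-33.000,-21.600,-13.000]
hi = A.hi+B.hi = [8.6+6.8, 20+6.8, 0.7+3.7] = [15.400,26.800,4.400]
diag = √(48.4²+48.4²+17.4²) = √4987.88 = 70.625


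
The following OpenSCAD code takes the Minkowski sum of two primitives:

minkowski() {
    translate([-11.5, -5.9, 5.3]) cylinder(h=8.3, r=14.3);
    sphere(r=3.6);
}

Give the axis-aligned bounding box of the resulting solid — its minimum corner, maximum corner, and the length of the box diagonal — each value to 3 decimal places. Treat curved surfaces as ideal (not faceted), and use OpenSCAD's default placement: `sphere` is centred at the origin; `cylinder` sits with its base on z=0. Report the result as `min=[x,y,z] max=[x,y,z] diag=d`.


A = translate([-11.5, -5.9, 5.3]) cylinder(h=8.3, r=14.3) → bbox [-25.8,-20.2,5.3] .. [2.8,8.4,13.6]
B = sphere(r=3.6) → bbox [-3.6,-3.6,-3.6] .. [3.6,3.6,3.6]
lo = A.lo+B.lo = [-25.8-3.6, -20.2-3.6, 5.3-3.6] = [-29.400,-23.800,1.700]
hi = A.hi+B.hi = [2.8+3.6, 8.4+3.6, 13.6+3.6] = [6.400,12.000,17.200]
diag = √(35.8²+35.8²+15.5²) = √2803.53 = 52.948

min=[-29.400,-23.800,1.700] max=[6.400,12.000,17.200] diag=52.948


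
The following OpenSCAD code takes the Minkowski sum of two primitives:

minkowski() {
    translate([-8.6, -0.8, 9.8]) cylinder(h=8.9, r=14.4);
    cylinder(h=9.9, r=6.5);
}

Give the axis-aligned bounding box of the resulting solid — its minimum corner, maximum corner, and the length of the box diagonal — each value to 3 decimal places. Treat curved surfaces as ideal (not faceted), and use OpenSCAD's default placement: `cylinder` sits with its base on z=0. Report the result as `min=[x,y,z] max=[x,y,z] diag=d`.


min=[-29.500,-21.700,9.800] max=[12.300,20.100,28.600] diag=62.032

A = translate([-8.6, -0.8, 9.8]) cylinder(h=8.9, r=14.4) → bbox [-23,-15.2,9.8] .. [5.8,13.6,18.7]
B = cylinder(h=9.9, r=6.5) → bbox [-6.5,-6.5,0] .. [6.5,6.5,9.9]
lo = A.lo+B.lo = [-23-6.5, -15.2-6.5, 9.8+0] = [-29.500,-21.700,9.800]
hi = A.hi+B.hi = [5.8+6.5, 13.6+6.5, 18.7+9.9] = [12.300,20.100,28.600]
diag = √(41.8²+41.8²+18.8²) = √3847.92 = 62.032


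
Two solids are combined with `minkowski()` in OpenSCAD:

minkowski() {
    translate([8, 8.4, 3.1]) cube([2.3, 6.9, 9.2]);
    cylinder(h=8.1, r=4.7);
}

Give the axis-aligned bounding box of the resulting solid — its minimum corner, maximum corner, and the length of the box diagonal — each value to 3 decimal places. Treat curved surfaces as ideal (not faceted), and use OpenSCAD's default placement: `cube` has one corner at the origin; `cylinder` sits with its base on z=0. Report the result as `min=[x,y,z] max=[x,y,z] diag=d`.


A = translate([8, 8.4, 3.1]) cube([2.3, 6.9, 9.2]) → bbox [8,8.4,3.1] .. [10.3,15.3,12.3]
B = cylinder(h=8.1, r=4.7) → bbox [-4.7,-4.7,0] .. [4.7,4.7,8.1]
lo = A.lo+B.lo = [8-4.7, 8.4-4.7, 3.1+0] = [3.300,3.700,3.100]
hi = A.hi+B.hi = [10.3+4.7, 15.3+4.7, 12.3+8.1] = [15.000,20.000,20.400]
diag = √(11.7²+16.3²+17.3²) = √701.87 = 26.493

min=[3.300,3.700,3.100] max=[15.000,20.000,20.400] diag=26.493


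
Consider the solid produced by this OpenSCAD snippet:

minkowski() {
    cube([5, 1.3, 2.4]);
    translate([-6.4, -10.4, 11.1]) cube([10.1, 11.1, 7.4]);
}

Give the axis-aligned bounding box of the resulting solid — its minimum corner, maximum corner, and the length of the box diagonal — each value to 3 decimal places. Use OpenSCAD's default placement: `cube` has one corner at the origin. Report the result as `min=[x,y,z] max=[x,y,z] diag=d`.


min=[-6.400,-10.400,11.100] max=[8.700,2.000,20.900] diag=21.859

A = translate([-6.4, -10.4, 11.1]) cube([10.1, 11.1, 7.4]) → bbox [-6.4,-10.4,11.1] .. [3.7,0.7,18.5]
B = cube([5, 1.3, 2.4]) → bbox [0,0,0] .. [5,1.3,2.4]
lo = A.lo+B.lo = [-6.4+0, -10.4+0, 11.1+0] = [-6.400,-10.400,11.100]
hi = A.hi+B.hi = [3.7+5, 0.7+1.3, 18.5+2.4] = [8.700,2.000,20.900]
diag = √(15.1²+12.4²+9.8²) = √477.81 = 21.859


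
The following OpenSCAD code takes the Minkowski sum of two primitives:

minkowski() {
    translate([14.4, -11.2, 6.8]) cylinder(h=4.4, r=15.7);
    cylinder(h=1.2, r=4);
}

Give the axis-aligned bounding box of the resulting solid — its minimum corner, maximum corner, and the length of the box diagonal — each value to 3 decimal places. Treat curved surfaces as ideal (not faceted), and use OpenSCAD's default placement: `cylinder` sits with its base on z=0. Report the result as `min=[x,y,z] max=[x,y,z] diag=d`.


A = translate([14.4, -11.2, 6.8]) cylinder(h=4.4, r=15.7) → bbox [-1.3,-26.9,6.8] .. [30.1,4.5,11.2]
B = cylinder(h=1.2, r=4) → bbox [-4,-4,0] .. [4,4,1.2]
lo = A.lo+B.lo = [-1.3-4, -26.9-4, 6.8+0] = [-5.300,-30.900,6.800]
hi = A.hi+B.hi = [30.1+4, 4.5+4, 11.2+1.2] = [34.100,8.500,12.400]
diag = √(39.4²+39.4²+5.6²) = √3136.08 = 56.001

min=[-5.300,-30.900,6.800] max=[34.100,8.500,12.400] diag=56.001


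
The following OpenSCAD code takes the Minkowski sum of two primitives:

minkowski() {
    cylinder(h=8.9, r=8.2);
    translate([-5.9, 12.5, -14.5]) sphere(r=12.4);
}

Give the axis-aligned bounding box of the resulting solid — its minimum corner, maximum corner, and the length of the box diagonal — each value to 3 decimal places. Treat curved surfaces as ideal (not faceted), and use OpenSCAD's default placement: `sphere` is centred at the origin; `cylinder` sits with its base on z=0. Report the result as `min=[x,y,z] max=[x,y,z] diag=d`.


A = translate([-5.9, 12.5, -14.5]) sphere(r=12.4) → bbox [-18.3,0.1,-26.9] .. [6.5,24.9,-2.1]
B = cylinder(h=8.9, r=8.2) → bbox [-8.2,-8.2,0] .. [8.2,8.2,8.9]
lo = A.lo+B.lo = [-18.3-8.2, 0.1-8.2, -26.9+0] = [-26.500,-8.100,-26.900]
hi = A.hi+B.hi = [6.5+8.2, 24.9+8.2, -2.1+8.9] = [14.700,33.100,6.800]
diag = √(41.2²+41.2²+33.7²) = √4530.57 = 67.310

min=[-26.500,-8.100,-26.900] max=[14.700,33.100,6.800] diag=67.310


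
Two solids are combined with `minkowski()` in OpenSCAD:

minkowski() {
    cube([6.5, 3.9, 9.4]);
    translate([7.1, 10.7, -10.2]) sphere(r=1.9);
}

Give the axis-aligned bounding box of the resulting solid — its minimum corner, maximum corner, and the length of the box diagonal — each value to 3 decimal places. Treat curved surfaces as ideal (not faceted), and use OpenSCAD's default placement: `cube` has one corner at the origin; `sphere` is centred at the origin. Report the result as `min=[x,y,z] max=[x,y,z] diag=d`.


min=[5.200,8.800,-12.100] max=[15.500,16.500,1.100] diag=18.429

A = translate([7.1, 10.7, -10.2]) sphere(r=1.9) → bbox [5.2,8.8,-12.1] .. [9,12.6,-8.3]
B = cube([6.5, 3.9, 9.4]) → bbox [0,0,0] .. [6.5,3.9,9.4]
lo = A.lo+B.lo = [5.2+0, 8.8+0, -12.1+0] = [5.200,8.800,-12.100]
hi = A.hi+B.hi = [9+6.5, 12.6+3.9, -8.3+9.4] = [15.500,16.500,1.100]
diag = √(10.3²+7.7²+13.2²) = √339.62 = 18.429


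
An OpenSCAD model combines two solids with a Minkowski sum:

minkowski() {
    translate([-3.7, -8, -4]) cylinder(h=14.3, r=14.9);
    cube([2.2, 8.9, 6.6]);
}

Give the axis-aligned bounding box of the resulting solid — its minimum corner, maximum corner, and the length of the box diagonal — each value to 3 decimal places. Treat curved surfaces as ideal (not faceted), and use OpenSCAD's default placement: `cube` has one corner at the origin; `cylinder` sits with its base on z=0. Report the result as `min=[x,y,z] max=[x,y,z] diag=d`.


A = translate([-3.7, -8, -4]) cylinder(h=14.3, r=14.9) → bbox [-18.6,-22.9,-4] .. [11.2,6.9,10.3]
B = cube([2.2, 8.9, 6.6]) → bbox [0,0,0] .. [2.2,8.9,6.6]
lo = A.lo+B.lo = [-18.6+0, -22.9+0, -4+0] = [-18.600,-22.900,-4.000]
hi = A.hi+B.hi = [11.2+2.2, 6.9+8.9, 10.3+6.6] = [13.400,15.800,16.900]
diag = √(32²+38.7²+20.9²) = √2958.5 = 54.392

min=[-18.600,-22.900,-4.000] max=[13.400,15.800,16.900] diag=54.392


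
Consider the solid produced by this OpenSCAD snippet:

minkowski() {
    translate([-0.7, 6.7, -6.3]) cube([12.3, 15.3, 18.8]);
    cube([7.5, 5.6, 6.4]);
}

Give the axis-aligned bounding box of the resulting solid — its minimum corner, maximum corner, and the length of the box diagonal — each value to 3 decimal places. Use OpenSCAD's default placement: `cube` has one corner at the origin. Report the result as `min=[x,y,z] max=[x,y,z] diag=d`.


min=[-0.700,6.700,-6.300] max=[19.100,27.600,18.900] diag=38.261

A = translate([-0.7, 6.7, -6.3]) cube([12.3, 15.3, 18.8]) → bbox [-0.7,6.7,-6.3] .. [11.6,22,12.5]
B = cube([7.5, 5.6, 6.4]) → bbox [0,0,0] .. [7.5,5.6,6.4]
lo = A.lo+B.lo = [-0.7+0, 6.7+0, -6.3+0] = [-0.700,6.700,-6.300]
hi = A.hi+B.hi = [11.6+7.5, 22+5.6, 12.5+6.4] = [19.100,27.600,18.900]
diag = √(19.8²+20.9²+25.2²) = √1463.89 = 38.261


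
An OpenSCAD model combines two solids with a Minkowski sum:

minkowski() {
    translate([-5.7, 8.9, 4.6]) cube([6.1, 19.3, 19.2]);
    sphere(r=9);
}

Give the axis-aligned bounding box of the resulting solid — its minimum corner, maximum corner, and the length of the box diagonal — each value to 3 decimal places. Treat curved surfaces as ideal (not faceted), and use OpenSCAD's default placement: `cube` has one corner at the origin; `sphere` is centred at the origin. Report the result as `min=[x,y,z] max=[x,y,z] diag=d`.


min=[-14.700,-0.100,-4.400] max=[9.400,37.200,32.800] diag=57.930

A = translate([-5.7, 8.9, 4.6]) cube([6.1, 19.3, 19.2]) → bbox [-5.7,8.9,4.6] .. [0.4,28.2,23.8]
B = sphere(r=9) → bbox [-9,-9,-9] .. [9,9,9]
lo = A.lo+B.lo = [-5.7-9, 8.9-9, 4.6-9] = [-14.700,-0.100,-4.400]
hi = A.hi+B.hi = [0.4+9, 28.2+9, 23.8+9] = [9.400,37.200,32.800]
diag = √(24.1²+37.3²+37.2²) = √3355.94 = 57.930


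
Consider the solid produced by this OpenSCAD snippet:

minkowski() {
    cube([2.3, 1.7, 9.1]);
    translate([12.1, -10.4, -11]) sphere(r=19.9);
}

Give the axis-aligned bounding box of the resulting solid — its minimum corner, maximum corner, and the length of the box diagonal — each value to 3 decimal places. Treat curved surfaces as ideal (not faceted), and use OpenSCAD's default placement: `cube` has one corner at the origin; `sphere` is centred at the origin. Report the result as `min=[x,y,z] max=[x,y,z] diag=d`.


A = translate([12.1, -10.4, -11]) sphere(r=19.9) → bbox [-7.8,-30.3,-30.9] .. [32,9.5,8.9]
B = cube([2.3, 1.7, 9.1]) → bbox [0,0,0] .. [2.3,1.7,9.1]
lo = A.lo+B.lo = [-7.8+0, -30.3+0, -30.9+0] = [-7.800,-30.300,-30.900]
hi = A.hi+B.hi = [32+2.3, 9.5+1.7, 8.9+9.1] = [34.300,11.200,18.000]
diag = √(42.1²+41.5²+48.9²) = √5885.87 = 76.719

min=[-7.800,-30.300,-30.900] max=[34.300,11.200,18.000] diag=76.719


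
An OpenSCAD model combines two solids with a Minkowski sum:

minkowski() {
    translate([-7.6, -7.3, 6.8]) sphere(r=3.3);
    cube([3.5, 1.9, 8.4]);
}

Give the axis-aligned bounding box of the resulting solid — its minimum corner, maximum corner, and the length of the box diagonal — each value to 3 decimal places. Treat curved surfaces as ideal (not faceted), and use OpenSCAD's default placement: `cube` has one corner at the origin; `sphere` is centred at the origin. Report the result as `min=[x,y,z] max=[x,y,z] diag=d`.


min=[-10.900,-10.600,3.500] max=[-0.800,-2.100,18.500] diag=19.981

A = translate([-7.6, -7.3, 6.8]) sphere(r=3.3) → bbox [-10.9,-10.6,3.5] .. [-4.3,-4,10.1]
B = cube([3.5, 1.9, 8.4]) → bbox [0,0,0] .. [3.5,1.9,8.4]
lo = A.lo+B.lo = [-10.9+0, -10.6+0, 3.5+0] = [-10.900,-10.600,3.500]
hi = A.hi+B.hi = [-4.3+3.5, -4+1.9, 10.1+8.4] = [-0.800,-2.100,18.500]
diag = √(10.1²+8.5²+15²) = √399.26 = 19.981


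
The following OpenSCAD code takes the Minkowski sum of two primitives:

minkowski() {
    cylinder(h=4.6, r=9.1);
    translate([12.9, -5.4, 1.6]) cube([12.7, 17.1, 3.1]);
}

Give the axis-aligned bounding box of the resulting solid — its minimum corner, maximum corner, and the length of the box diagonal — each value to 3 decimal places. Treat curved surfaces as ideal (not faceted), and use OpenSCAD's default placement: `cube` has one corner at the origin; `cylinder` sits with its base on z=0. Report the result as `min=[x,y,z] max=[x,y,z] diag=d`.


min=[3.800,-14.500,1.600] max=[34.700,20.800,9.300] diag=47.541

A = translate([12.9, -5.4, 1.6]) cube([12.7, 17.1, 3.1]) → bbox [12.9,-5.4,1.6] .. [25.6,11.7,4.7]
B = cylinder(h=4.6, r=9.1) → bbox [-9.1,-9.1,0] .. [9.1,9.1,4.6]
lo = A.lo+B.lo = [12.9-9.1, -5.4-9.1, 1.6+0] = [3.800,-14.500,1.600]
hi = A.hi+B.hi = [25.6+9.1, 11.7+9.1, 4.7+4.6] = [34.700,20.800,9.300]
diag = √(30.9²+35.3²+7.7²) = √2260.19 = 47.541


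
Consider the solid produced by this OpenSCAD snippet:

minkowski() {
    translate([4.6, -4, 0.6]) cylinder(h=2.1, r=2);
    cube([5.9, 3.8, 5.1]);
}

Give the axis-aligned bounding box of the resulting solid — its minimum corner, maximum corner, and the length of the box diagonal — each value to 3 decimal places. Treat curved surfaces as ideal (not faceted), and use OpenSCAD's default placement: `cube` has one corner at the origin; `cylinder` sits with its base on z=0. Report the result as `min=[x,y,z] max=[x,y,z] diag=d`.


A = translate([4.6, -4, 0.6]) cylinder(h=2.1, r=2) → bbox [2.6,-6,0.6] .. [6.6,-2,2.7]
B = cube([5.9, 3.8, 5.1]) → bbox [0,0,0] .. [5.9,3.8,5.1]
lo = A.lo+B.lo = [2.6+0, -6+0, 0.6+0] = [2.600,-6.000,0.600]
hi = A.hi+B.hi = [6.6+5.9, -2+3.8, 2.7+5.1] = [12.500,1.800,7.800]
diag = √(9.9²+7.8²+7.2²) = √210.69 = 14.515

min=[2.600,-6.000,0.600] max=[12.500,1.800,7.800] diag=14.515


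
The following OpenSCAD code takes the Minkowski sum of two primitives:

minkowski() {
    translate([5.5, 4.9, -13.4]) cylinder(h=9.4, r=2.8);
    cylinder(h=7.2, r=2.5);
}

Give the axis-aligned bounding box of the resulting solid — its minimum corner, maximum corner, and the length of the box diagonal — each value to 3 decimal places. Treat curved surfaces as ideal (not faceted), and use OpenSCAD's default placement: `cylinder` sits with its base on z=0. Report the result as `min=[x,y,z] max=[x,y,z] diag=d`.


min=[0.200,-0.400,-13.400] max=[10.800,10.200,3.200] diag=22.367

A = translate([5.5, 4.9, -13.4]) cylinder(h=9.4, r=2.8) → bbox [2.7,2.1,-13.4] .. [8.3,7.7,-4]
B = cylinder(h=7.2, r=2.5) → bbox [-2.5,-2.5,0] .. [2.5,2.5,7.2]
lo = A.lo+B.lo = [2.7-2.5, 2.1-2.5, -13.4+0] = [0.200,-0.400,-13.400]
hi = A.hi+B.hi = [8.3+2.5, 7.7+2.5, -4+7.2] = [10.800,10.200,3.200]
diag = √(10.6²+10.6²+16.6²) = √500.28 = 22.367


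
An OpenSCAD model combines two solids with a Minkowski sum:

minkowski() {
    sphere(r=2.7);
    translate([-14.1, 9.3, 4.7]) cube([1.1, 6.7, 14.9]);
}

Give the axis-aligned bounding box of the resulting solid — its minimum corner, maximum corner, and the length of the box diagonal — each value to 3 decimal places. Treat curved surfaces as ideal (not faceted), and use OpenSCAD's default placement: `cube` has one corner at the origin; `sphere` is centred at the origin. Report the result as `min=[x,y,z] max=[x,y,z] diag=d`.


A = translate([-14.1, 9.3, 4.7]) cube([1.1, 6.7, 14.9]) → bbox [-14.1,9.3,4.7] .. [-13,16,19.6]
B = sphere(r=2.7) → bbox [-2.7,-2.7,-2.7] .. [2.7,2.7,2.7]
lo = A.lo+B.lo = [-14.1-2.7, 9.3-2.7, 4.7-2.7] = [-16.800,6.600,2.000]
hi = A.hi+B.hi = [-13+2.7, 16+2.7, 19.6+2.7] = [-10.300,18.700,22.300]
diag = √(6.5²+12.1²+20.3²) = √600.75 = 24.510

min=[-16.800,6.600,2.000] max=[-10.300,18.700,22.300] diag=24.510


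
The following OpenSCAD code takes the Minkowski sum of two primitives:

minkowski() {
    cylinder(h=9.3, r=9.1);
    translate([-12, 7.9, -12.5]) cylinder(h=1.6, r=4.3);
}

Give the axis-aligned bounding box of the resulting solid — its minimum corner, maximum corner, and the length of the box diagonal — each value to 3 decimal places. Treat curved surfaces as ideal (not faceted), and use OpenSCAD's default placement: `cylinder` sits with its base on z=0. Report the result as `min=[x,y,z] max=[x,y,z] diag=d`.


min=[-25.400,-5.500,-12.500] max=[1.400,21.300,-1.600] diag=39.437

A = translate([-12, 7.9, -12.5]) cylinder(h=1.6, r=4.3) → bbox [-16.3,3.6,-12.5] .. [-7.7,12.2,-10.9]
B = cylinder(h=9.3, r=9.1) → bbox [-9.1,-9.1,0] .. [9.1,9.1,9.3]
lo = A.lo+B.lo = [-16.3-9.1, 3.6-9.1, -12.5+0] = [-25.400,-5.500,-12.500]
hi = A.hi+B.hi = [-7.7+9.1, 12.2+9.1, -10.9+9.3] = [1.400,21.300,-1.600]
diag = √(26.8²+26.8²+10.9²) = √1555.29 = 39.437


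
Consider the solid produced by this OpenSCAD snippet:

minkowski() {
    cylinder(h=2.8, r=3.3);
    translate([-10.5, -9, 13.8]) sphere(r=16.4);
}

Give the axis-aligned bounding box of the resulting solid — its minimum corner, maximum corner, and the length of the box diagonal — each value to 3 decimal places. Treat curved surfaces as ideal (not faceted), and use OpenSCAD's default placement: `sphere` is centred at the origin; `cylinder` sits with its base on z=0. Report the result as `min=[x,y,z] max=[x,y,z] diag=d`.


A = translate([-10.5, -9, 13.8]) sphere(r=16.4) → bbox [-26.9,-25.4,-2.6] .. [5.9,7.4,30.2]
B = cylinder(h=2.8, r=3.3) → bbox [-3.3,-3.3,0] .. [3.3,3.3,2.8]
lo = A.lo+B.lo = [-26.9-3.3, -25.4-3.3, -2.6+0] = [-30.200,-28.700,-2.600]
hi = A.hi+B.hi = [5.9+3.3, 7.4+3.3, 30.2+2.8] = [9.200,10.700,33.000]
diag = √(39.4²+39.4²+35.6²) = √4372.08 = 66.122

min=[-30.200,-28.700,-2.600] max=[9.200,10.700,33.000] diag=66.122


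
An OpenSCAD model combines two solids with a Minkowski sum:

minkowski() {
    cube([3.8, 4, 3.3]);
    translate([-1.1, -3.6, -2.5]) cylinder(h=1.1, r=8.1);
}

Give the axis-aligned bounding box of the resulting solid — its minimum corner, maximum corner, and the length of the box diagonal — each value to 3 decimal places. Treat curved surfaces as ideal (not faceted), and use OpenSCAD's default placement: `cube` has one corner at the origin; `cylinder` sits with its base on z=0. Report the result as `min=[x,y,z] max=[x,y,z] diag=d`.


min=[-9.200,-11.700,-2.500] max=[10.800,8.500,1.900] diag=28.765

A = translate([-1.1, -3.6, -2.5]) cylinder(h=1.1, r=8.1) → bbox [-9.2,-11.7,-2.5] .. [7,4.5,-1.4]
B = cube([3.8, 4, 3.3]) → bbox [0,0,0] .. [3.8,4,3.3]
lo = A.lo+B.lo = [-9.2+0, -11.7+0, -2.5+0] = [-9.200,-11.700,-2.500]
hi = A.hi+B.hi = [7+3.8, 4.5+4, -1.4+3.3] = [10.800,8.500,1.900]
diag = √(20²+20.2²+4.4²) = √827.4 = 28.765


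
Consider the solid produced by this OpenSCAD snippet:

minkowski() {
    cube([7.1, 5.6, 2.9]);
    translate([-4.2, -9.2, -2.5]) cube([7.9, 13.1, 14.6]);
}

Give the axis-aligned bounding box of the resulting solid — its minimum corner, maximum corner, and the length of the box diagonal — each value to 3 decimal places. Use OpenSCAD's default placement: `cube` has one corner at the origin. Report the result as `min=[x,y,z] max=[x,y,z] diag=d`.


min=[-4.200,-9.200,-2.500] max=[10.800,9.500,15.000] diag=29.681

A = translate([-4.2, -9.2, -2.5]) cube([7.9, 13.1, 14.6]) → bbox [-4.2,-9.2,-2.5] .. [3.7,3.9,12.1]
B = cube([7.1, 5.6, 2.9]) → bbox [0,0,0] .. [7.1,5.6,2.9]
lo = A.lo+B.lo = [-4.2+0, -9.2+0, -2.5+0] = [-4.200,-9.200,-2.500]
hi = A.hi+B.hi = [3.7+7.1, 3.9+5.6, 12.1+2.9] = [10.800,9.500,15.000]
diag = √(15²+18.7²+17.5²) = √880.94 = 29.681


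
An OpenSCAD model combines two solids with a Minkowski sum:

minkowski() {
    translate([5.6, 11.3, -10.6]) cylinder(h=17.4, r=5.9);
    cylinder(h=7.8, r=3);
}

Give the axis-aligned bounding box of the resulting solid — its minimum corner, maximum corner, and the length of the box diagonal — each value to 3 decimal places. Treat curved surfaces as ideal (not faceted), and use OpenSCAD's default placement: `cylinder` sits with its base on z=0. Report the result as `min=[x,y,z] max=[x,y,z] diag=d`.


min=[-3.300,2.400,-10.600] max=[14.500,20.200,14.600] diag=35.619

A = translate([5.6, 11.3, -10.6]) cylinder(h=17.4, r=5.9) → bbox [-0.3,5.4,-10.6] .. [11.5,17.2,6.8]
B = cylinder(h=7.8, r=3) → bbox [-3,-3,0] .. [3,3,7.8]
lo = A.lo+B.lo = [-0.3-3, 5.4-3, -10.6+0] = [-3.300,2.400,-10.600]
hi = A.hi+B.hi = [11.5+3, 17.2+3, 6.8+7.8] = [14.500,20.200,14.600]
diag = √(17.8²+17.8²+25.2²) = √1268.72 = 35.619


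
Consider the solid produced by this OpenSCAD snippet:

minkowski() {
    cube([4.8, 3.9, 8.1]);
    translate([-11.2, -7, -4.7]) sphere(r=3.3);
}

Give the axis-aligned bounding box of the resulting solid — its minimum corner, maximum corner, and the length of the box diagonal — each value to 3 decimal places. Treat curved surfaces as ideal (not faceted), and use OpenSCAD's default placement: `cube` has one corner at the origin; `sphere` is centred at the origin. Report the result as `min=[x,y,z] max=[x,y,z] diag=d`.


A = translate([-11.2, -7, -4.7]) sphere(r=3.3) → bbox [-14.5,-10.3,-8] .. [-7.9,-3.7,-1.4]
B = cube([4.8, 3.9, 8.1]) → bbox [0,0,0] .. [4.8,3.9,8.1]
lo = A.lo+B.lo = [-14.5+0, -10.3+0, -8+0] = [-14.500,-10.300,-8.000]
hi = A.hi+B.hi = [-7.9+4.8, -3.7+3.9, -1.4+8.1] = [-3.100,0.200,6.700]
diag = √(11.4²+10.5²+14.7²) = √456.3 = 21.361

min=[-14.500,-10.300,-8.000] max=[-3.100,0.200,6.700] diag=21.361


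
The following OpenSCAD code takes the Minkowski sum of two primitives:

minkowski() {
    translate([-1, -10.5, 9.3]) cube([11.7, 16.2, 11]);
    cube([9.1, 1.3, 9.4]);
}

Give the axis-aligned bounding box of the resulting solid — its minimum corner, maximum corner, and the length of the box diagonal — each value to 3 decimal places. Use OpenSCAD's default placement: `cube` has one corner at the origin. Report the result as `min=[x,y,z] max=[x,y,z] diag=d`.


min=[-1.000,-10.500,9.300] max=[19.800,7.000,29.700] diag=33.986

A = translate([-1, -10.5, 9.3]) cube([11.7, 16.2, 11]) → bbox [-1,-10.5,9.3] .. [10.7,5.7,20.3]
B = cube([9.1, 1.3, 9.4]) → bbox [0,0,0] .. [9.1,1.3,9.4]
lo = A.lo+B.lo = [-1+0, -10.5+0, 9.3+0] = [-1.000,-10.500,9.300]
hi = A.hi+B.hi = [10.7+9.1, 5.7+1.3, 20.3+9.4] = [19.800,7.000,29.700]
diag = √(20.8²+17.5²+20.4²) = √1155.05 = 33.986


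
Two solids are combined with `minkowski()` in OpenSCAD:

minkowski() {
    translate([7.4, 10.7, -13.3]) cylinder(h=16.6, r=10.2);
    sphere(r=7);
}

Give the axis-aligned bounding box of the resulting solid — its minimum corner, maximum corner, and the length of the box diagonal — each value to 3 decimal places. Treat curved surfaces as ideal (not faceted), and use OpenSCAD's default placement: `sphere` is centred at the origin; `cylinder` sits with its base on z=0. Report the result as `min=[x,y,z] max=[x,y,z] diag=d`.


A = translate([7.4, 10.7, -13.3]) cylinder(h=16.6, r=10.2) → bbox [-2.8,0.5,-13.3] .. [17.6,20.9,3.3]
B = sphere(r=7) → bbox [-7,-7,-7] .. [7,7,7]
lo = A.lo+B.lo = [-2.8-7, 0.5-7, -13.3-7] = [-9.800,-6.500,-20.300]
hi = A.hi+B.hi = [17.6+7, 20.9+7, 3.3+7] = [24.600,27.900,10.300]
diag = √(34.4²+34.4²+30.6²) = √3303.08 = 57.472

min=[-9.800,-6.500,-20.300] max=[24.600,27.900,10.300] diag=57.472


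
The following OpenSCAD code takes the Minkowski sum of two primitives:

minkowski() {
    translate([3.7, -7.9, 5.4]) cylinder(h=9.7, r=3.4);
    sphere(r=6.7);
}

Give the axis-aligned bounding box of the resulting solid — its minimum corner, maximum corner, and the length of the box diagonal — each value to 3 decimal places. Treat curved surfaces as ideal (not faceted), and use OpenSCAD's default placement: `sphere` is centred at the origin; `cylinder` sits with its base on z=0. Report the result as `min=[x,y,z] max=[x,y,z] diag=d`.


A = translate([3.7, -7.9, 5.4]) cylinder(h=9.7, r=3.4) → bbox [0.3,-11.3,5.4] .. [7.1,-4.5,15.1]
B = sphere(r=6.7) → bbox [-6.7,-6.7,-6.7] .. [6.7,6.7,6.7]
lo = A.lo+B.lo = [0.3-6.7, -11.3-6.7, 5.4-6.7] = [-6.400,-18.000,-1.300]
hi = A.hi+B.hi = [7.1+6.7, -4.5+6.7, 15.1+6.7] = [13.800,2.200,21.800]
diag = √(20.2²+20.2²+23.1²) = √1349.69 = 36.738

min=[-6.400,-18.000,-1.300] max=[13.800,2.200,21.800] diag=36.738


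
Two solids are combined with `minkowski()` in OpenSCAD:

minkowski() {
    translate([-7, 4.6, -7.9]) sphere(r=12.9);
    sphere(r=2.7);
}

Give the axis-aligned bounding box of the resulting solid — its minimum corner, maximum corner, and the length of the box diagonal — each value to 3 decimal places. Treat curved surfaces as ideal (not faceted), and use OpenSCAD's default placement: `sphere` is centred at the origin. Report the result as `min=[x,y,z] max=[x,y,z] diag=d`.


min=[-22.600,-11.000,-23.500] max=[8.600,20.200,7.700] diag=54.040

A = translate([-7, 4.6, -7.9]) sphere(r=12.9) → bbox [-19.9,-8.3,-20.8] .. [5.9,17.5,5]
B = sphere(r=2.7) → bbox [-2.7,-2.7,-2.7] .. [2.7,2.7,2.7]
lo = A.lo+B.lo = [-19.9-2.7, -8.3-2.7, -20.8-2.7] = [-22.600,-11.000,-23.500]
hi = A.hi+B.hi = [5.9+2.7, 17.5+2.7, 5+2.7] = [8.600,20.200,7.700]
diag = √(31.2²+31.2²+31.2²) = √2920.32 = 54.040


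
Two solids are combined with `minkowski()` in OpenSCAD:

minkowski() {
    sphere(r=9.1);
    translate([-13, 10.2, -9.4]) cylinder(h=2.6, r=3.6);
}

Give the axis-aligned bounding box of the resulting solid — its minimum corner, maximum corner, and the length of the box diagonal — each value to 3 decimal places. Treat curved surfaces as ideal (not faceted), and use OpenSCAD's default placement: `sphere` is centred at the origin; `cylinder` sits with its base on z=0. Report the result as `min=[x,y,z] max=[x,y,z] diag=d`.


min=[-25.700,-2.500,-18.500] max=[-0.300,22.900,2.300] diag=41.509

A = translate([-13, 10.2, -9.4]) cylinder(h=2.6, r=3.6) → bbox [-16.6,6.6,-9.4] .. [-9.4,13.8,-6.8]
B = sphere(r=9.1) → bbox [-9.1,-9.1,-9.1] .. [9.1,9.1,9.1]
lo = A.lo+B.lo = [-16.6-9.1, 6.6-9.1, -9.4-9.1] = [-25.700,-2.500,-18.500]
hi = A.hi+B.hi = [-9.4+9.1, 13.8+9.1, -6.8+9.1] = [-0.300,22.900,2.300]
diag = √(25.4²+25.4²+20.8²) = √1722.96 = 41.509


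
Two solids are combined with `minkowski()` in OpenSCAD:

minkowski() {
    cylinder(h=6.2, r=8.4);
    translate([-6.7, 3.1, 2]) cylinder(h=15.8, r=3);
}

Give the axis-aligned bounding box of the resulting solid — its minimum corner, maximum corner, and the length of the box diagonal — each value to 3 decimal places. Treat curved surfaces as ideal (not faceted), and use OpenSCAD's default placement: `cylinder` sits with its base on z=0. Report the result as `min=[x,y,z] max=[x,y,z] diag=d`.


min=[-18.100,-8.300,2.000] max=[4.700,14.500,24.000] diag=39.034

A = translate([-6.7, 3.1, 2]) cylinder(h=15.8, r=3) → bbox [-9.7,0.1,2] .. [-3.7,6.1,17.8]
B = cylinder(h=6.2, r=8.4) → bbox [-8.4,-8.4,0] .. [8.4,8.4,6.2]
lo = A.lo+B.lo = [-9.7-8.4, 0.1-8.4, 2+0] = [-18.100,-8.300,2.000]
hi = A.hi+B.hi = [-3.7+8.4, 6.1+8.4, 17.8+6.2] = [4.700,14.500,24.000]
diag = √(22.8²+22.8²+22²) = √1523.68 = 39.034


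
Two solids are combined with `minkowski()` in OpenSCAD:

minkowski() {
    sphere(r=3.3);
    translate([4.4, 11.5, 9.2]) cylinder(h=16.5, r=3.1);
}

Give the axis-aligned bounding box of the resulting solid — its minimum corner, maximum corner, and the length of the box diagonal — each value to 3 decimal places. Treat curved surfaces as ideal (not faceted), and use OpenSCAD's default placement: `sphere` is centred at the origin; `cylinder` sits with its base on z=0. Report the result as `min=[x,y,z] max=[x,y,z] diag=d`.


min=[-2.000,5.100,5.900] max=[10.800,17.900,29.000] diag=29.348

A = translate([4.4, 11.5, 9.2]) cylinder(h=16.5, r=3.1) → bbox [1.3,8.4,9.2] .. [7.5,14.6,25.7]
B = sphere(r=3.3) → bbox [-3.3,-3.3,-3.3] .. [3.3,3.3,3.3]
lo = A.lo+B.lo = [1.3-3.3, 8.4-3.3, 9.2-3.3] = [-2.000,5.100,5.900]
hi = A.hi+B.hi = [7.5+3.3, 14.6+3.3, 25.7+3.3] = [10.800,17.900,29.000]
diag = √(12.8²+12.8²+23.1²) = √861.29 = 29.348


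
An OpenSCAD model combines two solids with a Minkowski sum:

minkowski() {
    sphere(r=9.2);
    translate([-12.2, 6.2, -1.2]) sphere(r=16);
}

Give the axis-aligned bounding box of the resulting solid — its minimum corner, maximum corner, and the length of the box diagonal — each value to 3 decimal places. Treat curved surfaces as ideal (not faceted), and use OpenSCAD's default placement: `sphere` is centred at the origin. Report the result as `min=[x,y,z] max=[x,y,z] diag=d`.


A = translate([-12.2, 6.2, -1.2]) sphere(r=16) → bbox [-28.2,-9.8,-17.2] .. [3.8,22.2,14.8]
B = sphere(r=9.2) → bbox [-9.2,-9.2,-9.2] .. [9.2,9.2,9.2]
lo = A.lo+B.lo = [-28.2-9.2, -9.8-9.2, -17.2-9.2] = [-37.400,-19.000,-26.400]
hi = A.hi+B.hi = [3.8+9.2, 22.2+9.2, 14.8+9.2] = [13.000,31.400,24.000]
diag = √(50.4²+50.4²+50.4²) = √7620.48 = 87.295

min=[-37.400,-19.000,-26.400] max=[13.000,31.400,24.000] diag=87.295


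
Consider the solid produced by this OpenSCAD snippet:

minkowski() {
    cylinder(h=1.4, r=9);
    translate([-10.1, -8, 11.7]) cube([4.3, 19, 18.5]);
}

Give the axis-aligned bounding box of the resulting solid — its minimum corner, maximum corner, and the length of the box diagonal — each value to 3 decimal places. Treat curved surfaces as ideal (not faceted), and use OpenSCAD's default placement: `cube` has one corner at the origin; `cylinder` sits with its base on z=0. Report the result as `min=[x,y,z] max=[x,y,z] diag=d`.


min=[-19.100,-17.000,11.700] max=[3.200,20.000,31.600] diag=47.564

A = translate([-10.1, -8, 11.7]) cube([4.3, 19, 18.5]) → bbox [-10.1,-8,11.7] .. [-5.8,11,30.2]
B = cylinder(h=1.4, r=9) → bbox [-9,-9,0] .. [9,9,1.4]
lo = A.lo+B.lo = [-10.1-9, -8-9, 11.7+0] = [-19.100,-17.000,11.700]
hi = A.hi+B.hi = [-5.8+9, 11+9, 30.2+1.4] = [3.200,20.000,31.600]
diag = √(22.3²+37²+19.9²) = √2262.3 = 47.564


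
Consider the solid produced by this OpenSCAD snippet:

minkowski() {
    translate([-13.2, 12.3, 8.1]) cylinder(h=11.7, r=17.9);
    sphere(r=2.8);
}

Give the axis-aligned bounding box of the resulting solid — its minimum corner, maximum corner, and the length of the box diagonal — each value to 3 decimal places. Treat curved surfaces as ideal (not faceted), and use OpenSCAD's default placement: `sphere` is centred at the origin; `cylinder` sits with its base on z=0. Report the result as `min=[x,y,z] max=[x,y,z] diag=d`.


min=[-33.900,-8.400,5.300] max=[7.500,33.000,22.600] diag=61.051

A = translate([-13.2, 12.3, 8.1]) cylinder(h=11.7, r=17.9) → bbox [-31.1,-5.6,8.1] .. [4.7,30.2,19.8]
B = sphere(r=2.8) → bbox [-2.8,-2.8,-2.8] .. [2.8,2.8,2.8]
lo = A.lo+B.lo = [-31.1-2.8, -5.6-2.8, 8.1-2.8] = [-33.900,-8.400,5.300]
hi = A.hi+B.hi = [4.7+2.8, 30.2+2.8, 19.8+2.8] = [7.500,33.000,22.600]
diag = √(41.4²+41.4²+17.3²) = √3727.21 = 61.051


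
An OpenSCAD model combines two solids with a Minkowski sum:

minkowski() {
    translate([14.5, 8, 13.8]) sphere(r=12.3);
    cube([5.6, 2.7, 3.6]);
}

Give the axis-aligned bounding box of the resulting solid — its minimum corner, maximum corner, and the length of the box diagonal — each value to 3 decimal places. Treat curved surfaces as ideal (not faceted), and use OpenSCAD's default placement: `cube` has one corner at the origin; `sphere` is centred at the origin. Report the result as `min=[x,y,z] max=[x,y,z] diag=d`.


min=[2.200,-4.300,1.500] max=[32.400,23.000,29.700] diag=49.523

A = translate([14.5, 8, 13.8]) sphere(r=12.3) → bbox [2.2,-4.3,1.5] .. [26.8,20.3,26.1]
B = cube([5.6, 2.7, 3.6]) → bbox [0,0,0] .. [5.6,2.7,3.6]
lo = A.lo+B.lo = [2.2+0, -4.3+0, 1.5+0] = [2.200,-4.300,1.500]
hi = A.hi+B.hi = [26.8+5.6, 20.3+2.7, 26.1+3.6] = [32.400,23.000,29.700]
diag = √(30.2²+27.3²+28.2²) = √2452.57 = 49.523


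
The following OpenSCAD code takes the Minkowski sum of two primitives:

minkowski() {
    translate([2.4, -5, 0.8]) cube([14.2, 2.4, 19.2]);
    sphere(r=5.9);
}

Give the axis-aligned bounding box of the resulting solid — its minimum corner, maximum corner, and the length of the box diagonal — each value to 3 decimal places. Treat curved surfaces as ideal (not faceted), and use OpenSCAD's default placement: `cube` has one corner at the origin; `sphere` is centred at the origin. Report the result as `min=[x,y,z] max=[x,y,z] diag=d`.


min=[-3.500,-10.900,-5.100] max=[22.500,3.300,25.900] diag=42.879

A = translate([2.4, -5, 0.8]) cube([14.2, 2.4, 19.2]) → bbox [2.4,-5,0.8] .. [16.6,-2.6,20]
B = sphere(r=5.9) → bbox [-5.9,-5.9,-5.9] .. [5.9,5.9,5.9]
lo = A.lo+B.lo = [2.4-5.9, -5-5.9, 0.8-5.9] = [-3.500,-10.900,-5.100]
hi = A.hi+B.hi = [16.6+5.9, -2.6+5.9, 20+5.9] = [22.500,3.300,25.900]
diag = √(26²+14.2²+31²) = √1838.64 = 42.879


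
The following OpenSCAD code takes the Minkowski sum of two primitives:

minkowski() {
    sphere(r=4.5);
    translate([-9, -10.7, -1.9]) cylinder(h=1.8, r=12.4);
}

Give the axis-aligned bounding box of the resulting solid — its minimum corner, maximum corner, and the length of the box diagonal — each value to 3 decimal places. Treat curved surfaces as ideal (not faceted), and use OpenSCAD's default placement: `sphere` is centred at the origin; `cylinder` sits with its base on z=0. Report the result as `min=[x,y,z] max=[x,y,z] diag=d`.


min=[-25.900,-27.600,-6.400] max=[7.900,6.200,4.400] diag=49.005

A = translate([-9, -10.7, -1.9]) cylinder(h=1.8, r=12.4) → bbox [-21.4,-23.1,-1.9] .. [3.4,1.7,-0.1]
B = sphere(r=4.5) → bbox [-4.5,-4.5,-4.5] .. [4.5,4.5,4.5]
lo = A.lo+B.lo = [-21.4-4.5, -23.1-4.5, -1.9-4.5] = [-25.900,-27.600,-6.400]
hi = A.hi+B.hi = [3.4+4.5, 1.7+4.5, -0.1+4.5] = [7.900,6.200,4.400]
diag = √(33.8²+33.8²+10.8²) = √2401.52 = 49.005


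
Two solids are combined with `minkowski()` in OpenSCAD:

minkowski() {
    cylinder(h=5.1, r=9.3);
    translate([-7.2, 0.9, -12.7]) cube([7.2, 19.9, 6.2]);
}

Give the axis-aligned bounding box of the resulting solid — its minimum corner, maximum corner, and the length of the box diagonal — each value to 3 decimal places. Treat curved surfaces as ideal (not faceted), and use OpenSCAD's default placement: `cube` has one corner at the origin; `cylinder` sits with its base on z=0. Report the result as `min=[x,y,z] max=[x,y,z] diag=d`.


min=[-16.500,-8.400,-12.700] max=[9.300,30.100,-1.400] diag=47.703

A = translate([-7.2, 0.9, -12.7]) cube([7.2, 19.9, 6.2]) → bbox [-7.2,0.9,-12.7] .. [0,20.8,-6.5]
B = cylinder(h=5.1, r=9.3) → bbox [-9.3,-9.3,0] .. [9.3,9.3,5.1]
lo = A.lo+B.lo = [-7.2-9.3, 0.9-9.3, -12.7+0] = [-16.500,-8.400,-12.700]
hi = A.hi+B.hi = [0+9.3, 20.8+9.3, -6.5+5.1] = [9.300,30.100,-1.400]
diag = √(25.8²+38.5²+11.3²) = √2275.58 = 47.703


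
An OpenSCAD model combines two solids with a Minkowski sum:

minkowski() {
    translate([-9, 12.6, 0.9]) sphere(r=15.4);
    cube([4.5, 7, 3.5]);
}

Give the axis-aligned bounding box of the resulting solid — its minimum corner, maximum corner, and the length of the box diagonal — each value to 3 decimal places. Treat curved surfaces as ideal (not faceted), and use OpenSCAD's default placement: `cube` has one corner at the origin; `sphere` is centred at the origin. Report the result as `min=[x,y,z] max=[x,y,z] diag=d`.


A = translate([-9, 12.6, 0.9]) sphere(r=15.4) → bbox [-24.4,-2.8,-14.5] .. [6.4,28,16.3]
B = cube([4.5, 7, 3.5]) → bbox [0,0,0] .. [4.5,7,3.5]
lo = A.lo+B.lo = [-24.4+0, -2.8+0, -14.5+0] = [-24.400,-2.800,-14.500]
hi = A.hi+B.hi = [6.4+4.5, 28+7, 16.3+3.5] = [10.900,35.000,19.800]
diag = √(35.3²+37.8²+34.3²) = √3851.42 = 62.060

min=[-24.400,-2.800,-14.500] max=[10.900,35.000,19.800] diag=62.060


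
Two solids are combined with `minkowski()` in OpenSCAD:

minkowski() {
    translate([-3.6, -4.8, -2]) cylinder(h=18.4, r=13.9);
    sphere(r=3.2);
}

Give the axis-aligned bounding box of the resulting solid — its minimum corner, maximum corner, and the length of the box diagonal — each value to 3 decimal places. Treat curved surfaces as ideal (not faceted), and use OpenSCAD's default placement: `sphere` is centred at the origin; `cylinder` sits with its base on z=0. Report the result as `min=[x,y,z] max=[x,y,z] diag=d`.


min=[-20.700,-21.900,-5.200] max=[13.500,12.300,19.600] diag=54.354

A = translate([-3.6, -4.8, -2]) cylinder(h=18.4, r=13.9) → bbox [-17.5,-18.7,-2] .. [10.3,9.1,16.4]
B = sphere(r=3.2) → bbox [-3.2,-3.2,-3.2] .. [3.2,3.2,3.2]
lo = A.lo+B.lo = [-17.5-3.2, -18.7-3.2, -2-3.2] = [-20.700,-21.900,-5.200]
hi = A.hi+B.hi = [10.3+3.2, 9.1+3.2, 16.4+3.2] = [13.500,12.300,19.600]
diag = √(34.2²+34.2²+24.8²) = √2954.32 = 54.354


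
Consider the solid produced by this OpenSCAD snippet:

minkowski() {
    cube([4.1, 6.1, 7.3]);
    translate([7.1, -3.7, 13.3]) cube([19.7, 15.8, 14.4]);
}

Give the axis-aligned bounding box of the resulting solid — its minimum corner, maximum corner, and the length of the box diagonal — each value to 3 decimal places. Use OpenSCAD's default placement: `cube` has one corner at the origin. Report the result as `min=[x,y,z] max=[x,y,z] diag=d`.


min=[7.100,-3.700,13.300] max=[30.900,18.200,35.000] diag=38.948

A = translate([7.1, -3.7, 13.3]) cube([19.7, 15.8, 14.4]) → bbox [7.1,-3.7,13.3] .. [26.8,12.1,27.7]
B = cube([4.1, 6.1, 7.3]) → bbox [0,0,0] .. [4.1,6.1,7.3]
lo = A.lo+B.lo = [7.1+0, -3.7+0, 13.3+0] = [7.100,-3.700,13.300]
hi = A.hi+B.hi = [26.8+4.1, 12.1+6.1, 27.7+7.3] = [30.900,18.200,35.000]
diag = √(23.8²+21.9²+21.7²) = √1516.94 = 38.948


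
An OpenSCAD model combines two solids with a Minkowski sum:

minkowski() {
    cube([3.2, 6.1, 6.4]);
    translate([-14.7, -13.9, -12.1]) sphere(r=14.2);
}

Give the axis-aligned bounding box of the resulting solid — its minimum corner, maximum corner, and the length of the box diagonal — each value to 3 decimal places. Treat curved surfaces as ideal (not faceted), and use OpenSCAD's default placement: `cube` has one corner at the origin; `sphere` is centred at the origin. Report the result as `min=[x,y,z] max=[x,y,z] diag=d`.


A = translate([-14.7, -13.9, -12.1]) sphere(r=14.2) → bbox [-28.9,-28.1,-26.3] .. [-0.5,0.3,2.1]
B = cube([3.2, 6.1, 6.4]) → bbox [0,0,0] .. [3.2,6.1,6.4]
lo = A.lo+B.lo = [-28.9+0, -28.1+0, -26.3+0] = [-28.900,-28.100,-26.300]
hi = A.hi+B.hi = [-0.5+3.2, 0.3+6.1, 2.1+6.4] = [2.700,6.400,8.500]
diag = √(31.6²+34.5²+34.8²) = √3399.85 = 58.308

min=[-28.900,-28.100,-26.300] max=[2.700,6.400,8.500] diag=58.308


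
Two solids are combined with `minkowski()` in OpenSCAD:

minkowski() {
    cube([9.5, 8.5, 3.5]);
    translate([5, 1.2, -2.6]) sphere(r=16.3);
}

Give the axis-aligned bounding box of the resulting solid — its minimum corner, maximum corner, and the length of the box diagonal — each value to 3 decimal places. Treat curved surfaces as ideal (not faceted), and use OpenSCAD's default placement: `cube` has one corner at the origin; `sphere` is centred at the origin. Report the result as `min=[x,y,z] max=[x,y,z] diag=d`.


min=[-11.300,-15.100,-18.900] max=[30.800,26.000,17.200] diag=69.028

A = translate([5, 1.2, -2.6]) sphere(r=16.3) → bbox [-11.3,-15.1,-18.9] .. [21.3,17.5,13.7]
B = cube([9.5, 8.5, 3.5]) → bbox [0,0,0] .. [9.5,8.5,3.5]
lo = A.lo+B.lo = [-11.3+0, -15.1+0, -18.9+0] = [-11.300,-15.100,-18.900]
hi = A.hi+B.hi = [21.3+9.5, 17.5+8.5, 13.7+3.5] = [30.800,26.000,17.200]
diag = √(42.1²+41.1²+36.1²) = √4764.83 = 69.028
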